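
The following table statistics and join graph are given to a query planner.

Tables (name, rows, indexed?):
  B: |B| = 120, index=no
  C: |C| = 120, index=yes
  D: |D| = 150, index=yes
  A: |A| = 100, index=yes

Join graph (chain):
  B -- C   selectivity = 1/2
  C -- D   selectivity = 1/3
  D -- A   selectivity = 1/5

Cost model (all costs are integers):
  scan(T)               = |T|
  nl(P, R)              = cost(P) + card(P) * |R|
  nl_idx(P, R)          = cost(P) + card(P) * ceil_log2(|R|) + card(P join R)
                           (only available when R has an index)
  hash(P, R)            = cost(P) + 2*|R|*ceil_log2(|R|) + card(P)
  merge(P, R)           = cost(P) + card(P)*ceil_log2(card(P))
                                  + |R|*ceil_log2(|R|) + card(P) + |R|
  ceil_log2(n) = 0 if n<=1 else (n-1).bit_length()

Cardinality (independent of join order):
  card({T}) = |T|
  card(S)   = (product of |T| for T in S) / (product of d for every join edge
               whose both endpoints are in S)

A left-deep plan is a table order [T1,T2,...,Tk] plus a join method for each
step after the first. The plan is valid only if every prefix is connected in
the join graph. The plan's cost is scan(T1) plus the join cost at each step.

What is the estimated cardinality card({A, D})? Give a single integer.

Tables in S: A(100), D(150)
Edges inside S: D-A(d=5)
numerator = 100 * 150 = 15000
denominator = 5 = 5
card(S) = 15000 / 5 = 3000

3000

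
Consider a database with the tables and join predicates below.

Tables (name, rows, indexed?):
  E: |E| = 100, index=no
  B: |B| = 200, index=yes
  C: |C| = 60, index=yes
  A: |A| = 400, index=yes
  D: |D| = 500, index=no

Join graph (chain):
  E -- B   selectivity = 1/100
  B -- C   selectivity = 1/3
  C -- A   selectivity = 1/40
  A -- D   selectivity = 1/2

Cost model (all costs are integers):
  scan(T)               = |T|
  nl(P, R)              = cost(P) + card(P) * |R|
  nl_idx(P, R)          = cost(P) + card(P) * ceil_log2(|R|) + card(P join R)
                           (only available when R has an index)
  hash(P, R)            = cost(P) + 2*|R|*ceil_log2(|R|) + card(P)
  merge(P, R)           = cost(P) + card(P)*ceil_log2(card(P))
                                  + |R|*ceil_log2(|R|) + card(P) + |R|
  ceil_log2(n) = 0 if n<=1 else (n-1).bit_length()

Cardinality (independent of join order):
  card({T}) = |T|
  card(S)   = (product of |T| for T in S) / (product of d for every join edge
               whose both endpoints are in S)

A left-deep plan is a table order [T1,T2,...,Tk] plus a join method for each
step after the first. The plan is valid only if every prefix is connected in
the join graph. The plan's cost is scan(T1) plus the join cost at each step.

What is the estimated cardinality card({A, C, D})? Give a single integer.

Tables in S: A(400), C(60), D(500)
Edges inside S: C-A(d=40), A-D(d=2)
numerator = 400 * 60 * 500 = 12000000
denominator = 40 * 2 = 80
card(S) = 12000000 / 80 = 150000

150000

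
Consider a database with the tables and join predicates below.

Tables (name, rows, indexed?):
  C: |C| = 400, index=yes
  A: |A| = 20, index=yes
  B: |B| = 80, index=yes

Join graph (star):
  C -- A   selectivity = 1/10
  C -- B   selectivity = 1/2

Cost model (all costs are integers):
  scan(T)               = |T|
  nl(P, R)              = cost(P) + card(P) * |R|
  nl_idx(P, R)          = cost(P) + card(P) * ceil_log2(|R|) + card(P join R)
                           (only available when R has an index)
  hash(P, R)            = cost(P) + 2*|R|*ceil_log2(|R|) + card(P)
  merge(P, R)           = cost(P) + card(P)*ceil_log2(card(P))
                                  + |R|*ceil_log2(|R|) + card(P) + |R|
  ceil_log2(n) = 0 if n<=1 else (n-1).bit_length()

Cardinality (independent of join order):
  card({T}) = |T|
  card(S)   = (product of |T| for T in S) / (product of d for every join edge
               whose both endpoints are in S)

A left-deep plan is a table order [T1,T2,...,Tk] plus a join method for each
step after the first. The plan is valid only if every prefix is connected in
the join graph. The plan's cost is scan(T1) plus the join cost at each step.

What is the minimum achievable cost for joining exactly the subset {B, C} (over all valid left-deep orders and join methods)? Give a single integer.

Selinger DP over subsets of {B,C}:
  {C}: scan cost=400, card=400
  {B}: scan cost=80, card=80
  {BC}: card=16000; try (B,hash)→1920, (C,merge)→4720, (B,merge)→5040, (C,hash)→7360, (C,nl_idx)→16800, (B,nl_idx)→19200 …(+2); best=1920 via (B,hash)

1920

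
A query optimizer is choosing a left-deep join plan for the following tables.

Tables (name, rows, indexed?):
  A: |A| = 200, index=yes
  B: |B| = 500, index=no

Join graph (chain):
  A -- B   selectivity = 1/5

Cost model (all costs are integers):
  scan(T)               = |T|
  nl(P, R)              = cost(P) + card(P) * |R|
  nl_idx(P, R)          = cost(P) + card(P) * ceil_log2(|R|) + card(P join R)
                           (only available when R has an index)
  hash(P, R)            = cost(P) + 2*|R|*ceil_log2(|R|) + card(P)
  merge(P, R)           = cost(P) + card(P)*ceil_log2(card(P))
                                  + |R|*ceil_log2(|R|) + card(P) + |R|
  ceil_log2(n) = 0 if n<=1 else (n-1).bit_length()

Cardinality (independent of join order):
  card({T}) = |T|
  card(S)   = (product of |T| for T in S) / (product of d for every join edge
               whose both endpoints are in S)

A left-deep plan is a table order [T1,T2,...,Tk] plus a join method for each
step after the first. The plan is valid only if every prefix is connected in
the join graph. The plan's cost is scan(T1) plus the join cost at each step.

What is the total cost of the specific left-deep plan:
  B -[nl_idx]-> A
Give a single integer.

step 1: scan B: cost=500, card=500
step 2: join A via nl_idx
    card(P join A) = 500*200/(5) = 20000
    cost = 500 + 500*8 + 20000 = 24500

24500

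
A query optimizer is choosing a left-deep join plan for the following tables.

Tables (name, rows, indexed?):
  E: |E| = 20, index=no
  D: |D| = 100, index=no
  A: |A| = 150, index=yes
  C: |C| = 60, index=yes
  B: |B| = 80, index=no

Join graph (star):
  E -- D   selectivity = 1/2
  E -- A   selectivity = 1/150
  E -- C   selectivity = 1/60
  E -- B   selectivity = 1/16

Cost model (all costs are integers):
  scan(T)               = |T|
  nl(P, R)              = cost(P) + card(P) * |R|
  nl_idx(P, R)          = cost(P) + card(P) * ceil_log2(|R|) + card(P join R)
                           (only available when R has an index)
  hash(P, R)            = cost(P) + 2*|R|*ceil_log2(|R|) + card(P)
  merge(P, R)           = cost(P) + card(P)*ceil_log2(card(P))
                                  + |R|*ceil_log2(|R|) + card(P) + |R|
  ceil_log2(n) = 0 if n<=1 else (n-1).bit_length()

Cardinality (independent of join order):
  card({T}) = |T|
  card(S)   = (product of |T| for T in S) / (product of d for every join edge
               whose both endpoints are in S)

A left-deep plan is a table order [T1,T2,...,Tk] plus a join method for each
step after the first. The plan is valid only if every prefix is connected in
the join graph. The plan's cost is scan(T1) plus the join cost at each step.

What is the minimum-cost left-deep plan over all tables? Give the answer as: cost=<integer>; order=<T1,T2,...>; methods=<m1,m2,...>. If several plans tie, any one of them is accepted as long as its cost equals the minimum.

Selinger DP (subsets sized 1..n):
  {E}: scan cost=20, card=20
  {D}: scan cost=100, card=100
  {A}: scan cost=150, card=150
  {C}: scan cost=60, card=60
  {B}: scan cost=80, card=80
  {DE}: card=1000; try (E,hash)→400, (D,merge)→940, (E,merge)→1020, (D,hash)→1440, (D,nl)→2020, (E,nl)→2100; best=400 via (E,hash)
  {AE}: card=20; try (A,nl_idx)→200, (E,hash)→500, (A,merge)→1490, (E,merge)→1620, (A,hash)→2440, (A,nl)→3020 …(+1); best=200 via (A,nl_idx)
  {CE}: card=20; try (C,nl_idx)→160, (E,hash)→320, (C,merge)→560, (E,merge)→600, (C,hash)→760, (C,nl)→1220 …(+1); best=160 via (C,nl_idx)
  {BE}: card=100; try (E,hash)→360, (B,merge)→780, (E,merge)→840, (B,hash)→1160, (B,nl)→1620, (E,nl)→1680; best=360 via (E,hash)
  {ADE}: card=1000; try (D,merge)→1120, (D,hash)→1620, (D,nl)→2200, (A,hash)→3800, (A,nl_idx)→9400, (A,merge)→12750 …(+1); best=1120 via (D,merge)
  {CDE}: card=1000; try (D,merge)→1080, (D,hash)→1580, (C,hash)→2120, (D,nl)→2160, (C,nl_idx)→7400, (C,merge)→11820 …(+1); best=1080 via (D,merge)
  {BDE}: card=5000; try (D,hash)→1860, (D,merge)→1960, (B,hash)→2520, (D,nl)→10360, (B,merge)→12040, (B,nl)→80400; best=1860 via (D,hash)
  {ACE}: card=20; try (C,nl_idx)→340, (A,nl_idx)→340, (C,merge)→740, (C,hash)→940, (C,nl)→1400, (A,merge)→1630 …(+2); best=340 via (C,nl_idx)
  {ABE}: card=100; try (B,merge)→960, (A,nl_idx)→1260, (B,hash)→1340, (B,nl)→1800, (A,merge)→2510, (A,hash)→2860 …(+1); best=960 via (B,merge)
  {BCE}: card=100; try (B,merge)→920, (C,nl_idx)→1060, (C,hash)→1180, (B,hash)→1300, (C,merge)→1580, (B,nl)→1760 …(+1); best=920 via (B,merge)
  {ACDE}: card=1000; try (D,merge)→1260, (D,hash)→1760, (D,nl)→2340, (C,hash)→2840, (A,hash)→4480, (C,nl_idx)→8120 …(+5); best=1260 via (D,merge)
  {ABDE}: card=5000; try (D,hash)→2460, (D,merge)→2560, (B,hash)→3240, (A,hash)→9260, (D,nl)→10960, (B,merge)→12760 …(+4); best=2460 via (D,hash)
  {BCDE}: card=5000; try (D,hash)→2420, (D,merge)→2520, (B,hash)→3200, (C,hash)→7580, (D,nl)→10920, (B,merge)→12720 …(+4); best=2420 via (D,hash)
  {ABCE}: card=100; try (B,merge)→1100, (B,hash)→1480, (C,nl_idx)→1660, (C,hash)→1780, (A,nl_idx)→1820, (B,nl)→1940 …(+5); best=1100 via (B,merge)
  {ABCDE}: card=5000; try (D,hash)→2600, (D,merge)→2700, (B,hash)→3380, (C,hash)→8180, (A,hash)→9820, (D,nl)→11100 …(+8); best=2600 via (D,hash)

cost=2600; order=E,A,C,B,D; methods=nl_idx,nl_idx,merge,hash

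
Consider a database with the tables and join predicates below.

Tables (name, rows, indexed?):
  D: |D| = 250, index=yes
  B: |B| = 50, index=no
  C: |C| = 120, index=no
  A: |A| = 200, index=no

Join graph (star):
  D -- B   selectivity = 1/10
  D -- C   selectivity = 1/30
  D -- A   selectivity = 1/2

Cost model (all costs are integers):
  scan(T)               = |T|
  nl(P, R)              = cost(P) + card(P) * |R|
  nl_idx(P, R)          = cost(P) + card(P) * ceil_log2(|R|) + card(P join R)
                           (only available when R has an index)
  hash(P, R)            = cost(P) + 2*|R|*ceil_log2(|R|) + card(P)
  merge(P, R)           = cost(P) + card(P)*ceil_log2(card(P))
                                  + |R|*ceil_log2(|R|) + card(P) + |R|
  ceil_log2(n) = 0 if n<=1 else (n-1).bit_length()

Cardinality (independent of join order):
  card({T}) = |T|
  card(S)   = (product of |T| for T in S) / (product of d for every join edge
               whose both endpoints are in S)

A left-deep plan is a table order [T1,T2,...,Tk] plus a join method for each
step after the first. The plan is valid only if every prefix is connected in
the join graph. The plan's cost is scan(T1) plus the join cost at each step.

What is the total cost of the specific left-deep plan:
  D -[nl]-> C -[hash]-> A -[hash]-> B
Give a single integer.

135050

step 1: scan D: cost=250, card=250
step 2: join C via nl
    card(P join C) = 250*120/(30) = 1000
    cost = 250 + 250*120 = 30250
step 3: join A via hash
    card(P join A) = 1000*200/(2) = 100000
    cost = 30250 + 2*200*8 + 1000 = 34450
step 4: join B via hash
    card(P join B) = 100000*50/(10) = 500000
    cost = 34450 + 2*50*6 + 100000 = 135050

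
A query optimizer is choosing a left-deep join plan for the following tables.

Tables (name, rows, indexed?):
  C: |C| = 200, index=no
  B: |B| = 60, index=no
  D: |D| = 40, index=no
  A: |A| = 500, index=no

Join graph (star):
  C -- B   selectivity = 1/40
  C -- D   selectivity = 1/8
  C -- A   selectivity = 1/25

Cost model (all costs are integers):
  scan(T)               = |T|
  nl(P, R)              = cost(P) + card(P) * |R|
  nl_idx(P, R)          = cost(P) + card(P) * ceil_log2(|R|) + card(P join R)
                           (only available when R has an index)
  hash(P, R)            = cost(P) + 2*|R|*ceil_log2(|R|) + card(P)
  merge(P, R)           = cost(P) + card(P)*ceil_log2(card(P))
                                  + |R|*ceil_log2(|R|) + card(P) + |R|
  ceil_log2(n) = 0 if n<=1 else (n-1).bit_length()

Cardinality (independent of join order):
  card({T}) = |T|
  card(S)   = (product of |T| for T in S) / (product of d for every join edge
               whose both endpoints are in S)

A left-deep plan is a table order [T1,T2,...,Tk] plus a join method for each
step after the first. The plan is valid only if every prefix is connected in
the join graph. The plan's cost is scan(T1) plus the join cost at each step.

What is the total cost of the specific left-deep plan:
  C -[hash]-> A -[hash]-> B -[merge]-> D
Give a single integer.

step 1: scan C: cost=200, card=200
step 2: join A via hash
    card(P join A) = 200*500/(25) = 4000
    cost = 200 + 2*500*9 + 200 = 9400
step 3: join B via hash
    card(P join B) = 4000*60/(40) = 6000
    cost = 9400 + 2*60*6 + 4000 = 14120
step 4: join D via merge
    card(P join D) = 6000*40/(8) = 30000
    cost = 14120 + 6000*13 + 40*6 + 6000 + 40 = 98400

98400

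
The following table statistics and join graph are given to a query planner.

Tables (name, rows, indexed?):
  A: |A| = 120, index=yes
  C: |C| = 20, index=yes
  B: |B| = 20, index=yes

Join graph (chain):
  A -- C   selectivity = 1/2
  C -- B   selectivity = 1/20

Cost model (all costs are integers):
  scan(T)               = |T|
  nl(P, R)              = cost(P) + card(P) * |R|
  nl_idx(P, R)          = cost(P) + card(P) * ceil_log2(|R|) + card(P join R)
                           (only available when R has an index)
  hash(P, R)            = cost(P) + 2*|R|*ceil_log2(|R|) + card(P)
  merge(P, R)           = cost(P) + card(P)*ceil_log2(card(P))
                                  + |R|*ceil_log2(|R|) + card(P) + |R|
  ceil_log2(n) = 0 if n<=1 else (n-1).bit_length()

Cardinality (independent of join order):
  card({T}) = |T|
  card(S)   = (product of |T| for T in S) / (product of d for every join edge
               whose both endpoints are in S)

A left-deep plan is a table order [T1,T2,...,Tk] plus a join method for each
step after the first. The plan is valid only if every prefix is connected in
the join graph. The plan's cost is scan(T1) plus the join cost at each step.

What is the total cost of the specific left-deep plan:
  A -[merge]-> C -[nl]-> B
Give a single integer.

25200

step 1: scan A: cost=120, card=120
step 2: join C via merge
    card(P join C) = 120*20/(2) = 1200
    cost = 120 + 120*7 + 20*5 + 120 + 20 = 1200
step 3: join B via nl
    card(P join B) = 1200*20/(20) = 1200
    cost = 1200 + 1200*20 = 25200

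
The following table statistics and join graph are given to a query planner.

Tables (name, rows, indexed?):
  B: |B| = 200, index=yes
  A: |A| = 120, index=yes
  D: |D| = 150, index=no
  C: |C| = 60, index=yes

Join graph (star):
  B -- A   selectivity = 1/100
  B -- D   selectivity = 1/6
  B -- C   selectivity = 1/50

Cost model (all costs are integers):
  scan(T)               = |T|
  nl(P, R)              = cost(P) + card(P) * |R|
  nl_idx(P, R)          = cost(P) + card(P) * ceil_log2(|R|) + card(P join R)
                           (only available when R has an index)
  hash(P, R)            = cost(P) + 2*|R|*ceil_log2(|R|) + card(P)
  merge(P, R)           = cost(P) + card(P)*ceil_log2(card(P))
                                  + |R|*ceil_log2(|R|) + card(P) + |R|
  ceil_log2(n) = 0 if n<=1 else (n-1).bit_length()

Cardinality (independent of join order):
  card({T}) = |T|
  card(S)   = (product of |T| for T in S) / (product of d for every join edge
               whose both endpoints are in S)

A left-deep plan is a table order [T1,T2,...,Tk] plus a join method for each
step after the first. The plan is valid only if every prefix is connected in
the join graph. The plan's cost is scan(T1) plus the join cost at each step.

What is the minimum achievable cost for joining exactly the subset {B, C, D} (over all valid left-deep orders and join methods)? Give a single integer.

3420

Selinger DP over subsets of {B,C,D}:
  {B}: scan cost=200, card=200
  {D}: scan cost=150, card=150
  {C}: scan cost=60, card=60
  {BD}: card=5000; try (D,hash)→2800, (B,merge)→3300, (D,merge)→3350, (B,hash)→3500, (B,nl_idx)→6350, (B,nl)→30150 …(+1); best=2800 via (D,hash)
  {BC}: card=240; try (B,nl_idx)→780, (C,hash)→1120, (C,nl_idx)→1640, (B,merge)→2280, (C,merge)→2420, (B,hash)→3320 …(+2); best=780 via (B,nl_idx)
  {BCD}: card=6000; try (D,hash)→3420, (D,merge)→4290, (C,hash)→8520, (D,nl)→36780, (C,nl_idx)→38800, (C,merge)→73220 …(+1); best=3420 via (D,hash)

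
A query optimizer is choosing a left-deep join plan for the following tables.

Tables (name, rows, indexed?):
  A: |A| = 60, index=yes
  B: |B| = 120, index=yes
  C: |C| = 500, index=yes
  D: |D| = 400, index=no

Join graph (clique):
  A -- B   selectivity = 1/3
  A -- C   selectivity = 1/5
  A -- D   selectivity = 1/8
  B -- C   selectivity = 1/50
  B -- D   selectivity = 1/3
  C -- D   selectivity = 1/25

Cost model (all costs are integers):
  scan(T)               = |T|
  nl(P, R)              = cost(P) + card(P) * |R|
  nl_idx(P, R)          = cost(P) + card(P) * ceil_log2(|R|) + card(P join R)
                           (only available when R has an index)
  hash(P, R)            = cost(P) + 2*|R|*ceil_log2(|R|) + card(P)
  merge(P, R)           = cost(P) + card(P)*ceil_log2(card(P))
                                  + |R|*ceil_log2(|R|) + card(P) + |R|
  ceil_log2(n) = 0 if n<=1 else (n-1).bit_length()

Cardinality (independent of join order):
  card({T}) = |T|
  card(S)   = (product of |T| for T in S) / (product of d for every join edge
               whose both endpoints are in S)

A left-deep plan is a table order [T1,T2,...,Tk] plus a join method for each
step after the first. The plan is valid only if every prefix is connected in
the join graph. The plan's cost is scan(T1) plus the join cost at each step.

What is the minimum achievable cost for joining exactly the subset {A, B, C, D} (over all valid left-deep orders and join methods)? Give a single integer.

16320

Selinger DP over subsets of {A,B,C,D}:
  {A}: scan cost=60, card=60
  {B}: scan cost=120, card=120
  {C}: scan cost=500, card=500
  {D}: scan cost=400, card=400
  {AB}: card=2400; try (A,hash)→960, (B,merge)→1440, (A,merge)→1500, (B,hash)→1800, (B,nl_idx)→2880, (A,nl_idx)→3240 …(+2); best=960 via (A,hash)
  {AC}: card=6000; try (A,hash)→1720, (C,merge)→5480, (A,merge)→5920, (C,nl_idx)→6600, (C,hash)→9120, (A,nl_idx)→9500 …(+2); best=1720 via (A,hash)
  {AD}: card=3000; try (A,hash)→1520, (D,merge)→4480, (A,merge)→4820, (A,nl_idx)→5800, (D,hash)→7320, (D,nl)→24060 …(+1); best=1520 via (A,hash)
  {BC}: card=1200; try (C,nl_idx)→2400, (B,hash)→2680, (B,nl_idx)→5200, (C,merge)→6080, (B,merge)→6460, (C,hash)→9240 …(+2); best=2400 via (C,nl_idx)
  {BD}: card=16000; try (B,hash)→2480, (D,merge)→5080, (B,merge)→5360, (D,hash)→7440, (B,nl_idx)→19200, (D,nl)→48120 …(+1); best=2480 via (B,hash)
  {CD}: card=8000; try (D,hash)→8200, (C,merge)→9400, (D,merge)→9500, (C,hash)→9800, (C,nl_idx)→12000, (C,nl)→200400 …(+1); best=8200 via (D,hash)
  {ABC}: card=4800; try (A,hash)→4320, (B,hash)→9400, (C,hash)→12360, (A,nl_idx)→14400, (A,merge)→17220, (C,nl_idx)→27360 …(+6); best=4320 via (A,hash)
  {ABD}: card=40000; try (B,hash)→6200, (D,hash)→10560, (A,hash)→19200, (D,merge)→36160, (B,merge)→41480, (B,nl_idx)→62520 …(+5); best=6200 via (B,hash)
  {ACD}: card=12000; try (C,hash)→13520, (D,hash)→14920, (A,hash)→16920, (C,nl_idx)→40520, (C,merge)→45520, (A,nl_idx)→68200 …(+5); best=13520 via (C,hash)
  {BCD}: card=6400; try (D,hash)→10800, (B,hash)→17880, (D,merge)→20800, (C,hash)→27480, (B,nl_idx)→70600, (B,merge)→121160 …(+5); best=10800 via (D,hash)
  {ABCD}: card=3200; try (D,hash)→16320, (A,hash)→17920, (B,hash)→27200, (A,nl_idx)→52400, (C,hash)→55200, (D,merge)→75520 …(+9); best=16320 via (D,hash)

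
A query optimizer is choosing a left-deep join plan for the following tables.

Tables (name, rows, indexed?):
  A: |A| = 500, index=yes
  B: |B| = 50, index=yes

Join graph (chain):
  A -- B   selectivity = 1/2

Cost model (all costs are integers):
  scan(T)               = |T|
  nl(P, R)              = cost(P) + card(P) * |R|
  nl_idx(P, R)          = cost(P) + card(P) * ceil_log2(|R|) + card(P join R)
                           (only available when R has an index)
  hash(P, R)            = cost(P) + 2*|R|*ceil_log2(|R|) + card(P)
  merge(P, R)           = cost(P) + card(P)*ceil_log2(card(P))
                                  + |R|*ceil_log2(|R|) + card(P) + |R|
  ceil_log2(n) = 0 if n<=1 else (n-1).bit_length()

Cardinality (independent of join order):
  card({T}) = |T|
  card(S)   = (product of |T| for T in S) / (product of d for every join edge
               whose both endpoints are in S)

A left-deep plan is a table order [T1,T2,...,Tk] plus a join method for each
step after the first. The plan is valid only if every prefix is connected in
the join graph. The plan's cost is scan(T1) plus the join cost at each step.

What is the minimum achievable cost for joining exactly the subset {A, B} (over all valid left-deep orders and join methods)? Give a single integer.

Selinger DP over subsets of {A,B}:
  {A}: scan cost=500, card=500
  {B}: scan cost=50, card=50
  {AB}: card=12500; try (B,hash)→1600, (A,merge)→5400, (B,merge)→5850, (A,hash)→9100, (A,nl_idx)→13000, (B,nl_idx)→16000 …(+2); best=1600 via (B,hash)

1600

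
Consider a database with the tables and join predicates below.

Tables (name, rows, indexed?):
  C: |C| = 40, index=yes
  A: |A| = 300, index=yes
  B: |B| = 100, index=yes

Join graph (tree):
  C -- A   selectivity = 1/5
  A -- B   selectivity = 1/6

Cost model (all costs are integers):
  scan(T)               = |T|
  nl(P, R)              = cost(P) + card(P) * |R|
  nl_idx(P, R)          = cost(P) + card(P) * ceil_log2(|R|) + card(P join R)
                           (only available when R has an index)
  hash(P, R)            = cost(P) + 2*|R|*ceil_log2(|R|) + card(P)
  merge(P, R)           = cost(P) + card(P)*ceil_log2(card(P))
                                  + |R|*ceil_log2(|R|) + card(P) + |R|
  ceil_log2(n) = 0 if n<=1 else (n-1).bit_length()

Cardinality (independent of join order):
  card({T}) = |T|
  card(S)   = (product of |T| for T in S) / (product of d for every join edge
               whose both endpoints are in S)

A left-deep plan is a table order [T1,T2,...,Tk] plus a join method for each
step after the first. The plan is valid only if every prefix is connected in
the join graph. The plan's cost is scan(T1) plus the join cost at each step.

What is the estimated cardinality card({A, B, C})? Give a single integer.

40000

Tables in S: A(300), B(100), C(40)
Edges inside S: C-A(d=5), A-B(d=6)
numerator = 300 * 100 * 40 = 1200000
denominator = 5 * 6 = 30
card(S) = 1200000 / 30 = 40000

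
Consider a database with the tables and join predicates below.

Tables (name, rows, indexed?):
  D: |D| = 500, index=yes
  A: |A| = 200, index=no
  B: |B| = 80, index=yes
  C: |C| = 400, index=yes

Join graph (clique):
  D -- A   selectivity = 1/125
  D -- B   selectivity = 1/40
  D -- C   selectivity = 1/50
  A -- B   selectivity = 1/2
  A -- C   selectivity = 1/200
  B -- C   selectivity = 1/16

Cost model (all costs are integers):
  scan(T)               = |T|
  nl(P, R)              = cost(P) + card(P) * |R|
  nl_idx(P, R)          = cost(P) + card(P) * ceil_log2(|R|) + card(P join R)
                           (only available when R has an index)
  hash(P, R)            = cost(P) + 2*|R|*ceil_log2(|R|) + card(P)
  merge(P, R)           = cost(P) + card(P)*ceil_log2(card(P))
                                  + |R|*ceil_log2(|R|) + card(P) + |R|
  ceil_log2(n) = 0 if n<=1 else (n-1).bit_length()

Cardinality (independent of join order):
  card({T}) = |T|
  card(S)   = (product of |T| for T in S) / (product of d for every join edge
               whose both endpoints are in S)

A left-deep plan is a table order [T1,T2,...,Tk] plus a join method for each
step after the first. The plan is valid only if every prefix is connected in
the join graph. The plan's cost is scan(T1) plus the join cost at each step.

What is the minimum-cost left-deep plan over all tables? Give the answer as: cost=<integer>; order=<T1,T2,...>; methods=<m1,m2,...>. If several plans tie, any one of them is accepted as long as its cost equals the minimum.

cost=6258; order=A,C,D,B; methods=nl_idx,nl_idx,nl_idx

Selinger DP (subsets sized 1..n):
  {D}: scan cost=500, card=500
  {A}: scan cost=200, card=200
  {B}: scan cost=80, card=80
  {C}: scan cost=400, card=400
  {AD}: card=800; try (D,nl_idx)→2800, (A,hash)→4200, (D,merge)→7000, (A,merge)→7300, (D,hash)→9400, (D,nl)→100200 …(+1); best=2800 via (D,nl_idx)
  {BD}: card=1000; try (D,nl_idx)→1800, (B,hash)→2120, (B,nl_idx)→5000, (D,merge)→5720, (B,merge)→6140, (D,hash)→9160 …(+2); best=1800 via (D,nl_idx)
  {CD}: card=4000; try (D,nl_idx)→8000, (C,hash)→8200, (C,nl_idx)→9000, (D,merge)→9400, (C,merge)→9500, (D,hash)→9800 …(+2); best=8000 via (D,nl_idx)
  {AB}: card=8000; try (B,hash)→1520, (A,merge)→2520, (B,merge)→2640, (A,hash)→3360, (B,nl_idx)→9600, (A,nl)→16080 …(+1); best=1520 via (B,hash)
  {AC}: card=400; try (C,nl_idx)→2400, (A,hash)→4000, (C,merge)→6000, (A,merge)→6200, (C,hash)→7600, (C,nl)→80200 …(+1); best=2400 via (C,nl_idx)
  {BC}: card=2000; try (B,hash)→1920, (C,nl_idx)→2800, (C,merge)→4720, (B,merge)→5040, (B,nl_idx)→5200, (C,hash)→7360 …(+2); best=1920 via (B,hash)
  {ABD}: card=800; try (B,hash)→4720, (A,hash)→6000, (B,nl_idx)→9200, (B,merge)→12240, (A,merge)→14600, (D,hash)→18520 …(+5); best=4720 via (B,hash)
  {ACD}: card=32; try (D,nl_idx)→6032, (C,nl_idx)→10032, (C,hash)→10800, (D,merge)→11400, (D,hash)→11800, (A,hash)→15200 …(+5); best=6032 via (D,nl_idx)
  {BCD}: card=500; try (C,hash)→10000, (C,nl_idx)→11300, (D,hash)→12920, (B,hash)→13120, (C,merge)→16800, (D,nl_idx)→20420 …(+6); best=10000 via (C,hash)
  {ABC}: card=1000; try (B,hash)→3920, (B,nl_idx)→6200, (B,merge)→7040, (A,hash)→7120, (C,hash)→16720, (A,merge)→27720 …(+5); best=3920 via (B,hash)
  {ABCD}: card=2; try (B,nl_idx)→6258, (B,merge)→6864, (B,hash)→7184, (B,nl)→8592, (C,nl_idx)→11922, (C,hash)→12720 …(+9); best=6258 via (B,nl_idx)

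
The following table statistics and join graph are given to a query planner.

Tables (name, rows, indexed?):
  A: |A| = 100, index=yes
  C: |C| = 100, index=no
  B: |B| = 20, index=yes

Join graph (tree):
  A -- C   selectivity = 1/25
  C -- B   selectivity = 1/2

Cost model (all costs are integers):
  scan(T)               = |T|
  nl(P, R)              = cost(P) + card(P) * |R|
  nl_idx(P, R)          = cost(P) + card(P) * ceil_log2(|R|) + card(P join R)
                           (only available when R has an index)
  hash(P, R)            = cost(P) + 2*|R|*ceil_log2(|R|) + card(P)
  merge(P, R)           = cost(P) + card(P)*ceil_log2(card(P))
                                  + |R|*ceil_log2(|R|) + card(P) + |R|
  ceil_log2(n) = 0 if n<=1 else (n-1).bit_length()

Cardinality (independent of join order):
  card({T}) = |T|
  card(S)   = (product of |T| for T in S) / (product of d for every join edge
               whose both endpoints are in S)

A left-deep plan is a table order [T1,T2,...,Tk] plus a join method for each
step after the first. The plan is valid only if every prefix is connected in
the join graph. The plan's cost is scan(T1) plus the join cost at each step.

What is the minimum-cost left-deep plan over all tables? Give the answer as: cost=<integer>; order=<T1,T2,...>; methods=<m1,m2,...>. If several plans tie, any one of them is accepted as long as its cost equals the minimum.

cost=1800; order=C,A,B; methods=nl_idx,hash

Selinger DP (subsets sized 1..n):
  {A}: scan cost=100, card=100
  {C}: scan cost=100, card=100
  {B}: scan cost=20, card=20
  {AC}: card=400; try (A,nl_idx)→1200, (C,hash)→1600, (A,hash)→1600, (C,merge)→1700, (A,merge)→1700, (C,nl)→10100 …(+1); best=1200 via (A,nl_idx)
  {BC}: card=1000; try (B,hash)→400, (C,merge)→940, (B,merge)→1020, (C,hash)→1440, (B,nl_idx)→1600, (C,nl)→2020 …(+1); best=400 via (B,hash)
  {ABC}: card=4000; try (B,hash)→1800, (A,hash)→2800, (B,merge)→5320, (B,nl_idx)→7200, (B,nl)→9200, (A,nl_idx)→11400 …(+2); best=1800 via (B,hash)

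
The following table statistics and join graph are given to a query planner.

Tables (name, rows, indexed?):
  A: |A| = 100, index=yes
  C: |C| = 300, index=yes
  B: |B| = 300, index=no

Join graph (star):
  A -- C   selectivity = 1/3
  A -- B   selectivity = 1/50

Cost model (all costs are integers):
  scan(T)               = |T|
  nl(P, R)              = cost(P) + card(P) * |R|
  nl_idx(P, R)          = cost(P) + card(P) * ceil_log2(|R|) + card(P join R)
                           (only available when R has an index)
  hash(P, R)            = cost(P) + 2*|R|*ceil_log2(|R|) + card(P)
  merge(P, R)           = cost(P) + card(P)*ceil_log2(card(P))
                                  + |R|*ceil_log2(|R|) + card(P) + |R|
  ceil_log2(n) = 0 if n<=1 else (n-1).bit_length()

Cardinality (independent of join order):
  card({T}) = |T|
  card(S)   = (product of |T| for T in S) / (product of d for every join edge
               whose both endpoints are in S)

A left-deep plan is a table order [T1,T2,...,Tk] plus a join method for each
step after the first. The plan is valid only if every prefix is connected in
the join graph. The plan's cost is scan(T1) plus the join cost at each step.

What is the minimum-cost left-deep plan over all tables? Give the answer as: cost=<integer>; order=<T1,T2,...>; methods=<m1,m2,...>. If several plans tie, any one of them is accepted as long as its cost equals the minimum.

cost=8000; order=B,A,C; methods=hash,hash

Selinger DP (subsets sized 1..n):
  {A}: scan cost=100, card=100
  {C}: scan cost=300, card=300
  {B}: scan cost=300, card=300
  {AC}: card=10000; try (A,hash)→2000, (C,merge)→3900, (A,merge)→4100, (C,hash)→5600, (C,nl_idx)→11000, (A,nl_idx)→12400 …(+2); best=2000 via (A,hash)
  {AB}: card=600; try (A,hash)→2000, (A,nl_idx)→3000, (B,merge)→3900, (A,merge)→4100, (B,hash)→5600, (B,nl)→30100 …(+1); best=2000 via (A,hash)
  {ABC}: card=60000; try (C,hash)→8000, (C,merge)→11600, (B,hash)→17400, (C,nl_idx)→67400, (B,merge)→155000, (C,nl)→182000 …(+1); best=8000 via (C,hash)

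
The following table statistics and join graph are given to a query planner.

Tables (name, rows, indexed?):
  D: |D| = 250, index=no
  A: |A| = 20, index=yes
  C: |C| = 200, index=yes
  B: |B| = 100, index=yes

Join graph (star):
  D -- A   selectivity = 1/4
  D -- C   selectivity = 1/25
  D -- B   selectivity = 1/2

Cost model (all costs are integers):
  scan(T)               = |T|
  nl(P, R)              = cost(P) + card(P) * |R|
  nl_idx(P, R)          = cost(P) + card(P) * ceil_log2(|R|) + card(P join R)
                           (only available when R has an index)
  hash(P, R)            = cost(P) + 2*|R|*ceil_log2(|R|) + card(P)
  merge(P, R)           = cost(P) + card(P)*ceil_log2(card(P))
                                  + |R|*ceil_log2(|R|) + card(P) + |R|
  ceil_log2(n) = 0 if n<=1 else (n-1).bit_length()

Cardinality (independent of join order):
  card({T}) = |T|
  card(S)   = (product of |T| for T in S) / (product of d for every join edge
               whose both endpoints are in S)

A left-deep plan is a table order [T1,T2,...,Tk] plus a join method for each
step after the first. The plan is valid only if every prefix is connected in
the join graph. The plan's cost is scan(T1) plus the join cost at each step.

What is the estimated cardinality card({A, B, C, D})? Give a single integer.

Tables in S: A(20), B(100), C(200), D(250)
Edges inside S: D-A(d=4), D-C(d=25), D-B(d=2)
numerator = 20 * 100 * 200 * 250 = 100000000
denominator = 4 * 25 * 2 = 200
card(S) = 100000000 / 200 = 500000

500000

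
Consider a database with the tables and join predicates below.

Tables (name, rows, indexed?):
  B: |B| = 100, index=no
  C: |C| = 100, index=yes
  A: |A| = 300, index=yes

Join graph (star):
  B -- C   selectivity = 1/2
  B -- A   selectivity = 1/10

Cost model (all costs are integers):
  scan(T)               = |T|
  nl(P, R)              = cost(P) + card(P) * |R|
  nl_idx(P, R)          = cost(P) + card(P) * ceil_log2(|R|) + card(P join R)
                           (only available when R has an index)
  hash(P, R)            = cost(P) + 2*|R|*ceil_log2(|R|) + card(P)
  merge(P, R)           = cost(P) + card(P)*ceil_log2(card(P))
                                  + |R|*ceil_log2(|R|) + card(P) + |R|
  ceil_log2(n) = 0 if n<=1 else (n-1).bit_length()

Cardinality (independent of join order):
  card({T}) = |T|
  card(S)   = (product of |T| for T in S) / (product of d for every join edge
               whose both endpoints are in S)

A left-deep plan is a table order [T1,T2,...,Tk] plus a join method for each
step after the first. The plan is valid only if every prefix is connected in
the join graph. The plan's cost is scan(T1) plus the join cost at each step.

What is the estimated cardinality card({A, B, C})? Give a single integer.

Tables in S: A(300), B(100), C(100)
Edges inside S: B-C(d=2), B-A(d=10)
numerator = 300 * 100 * 100 = 3000000
denominator = 2 * 10 = 20
card(S) = 3000000 / 20 = 150000

150000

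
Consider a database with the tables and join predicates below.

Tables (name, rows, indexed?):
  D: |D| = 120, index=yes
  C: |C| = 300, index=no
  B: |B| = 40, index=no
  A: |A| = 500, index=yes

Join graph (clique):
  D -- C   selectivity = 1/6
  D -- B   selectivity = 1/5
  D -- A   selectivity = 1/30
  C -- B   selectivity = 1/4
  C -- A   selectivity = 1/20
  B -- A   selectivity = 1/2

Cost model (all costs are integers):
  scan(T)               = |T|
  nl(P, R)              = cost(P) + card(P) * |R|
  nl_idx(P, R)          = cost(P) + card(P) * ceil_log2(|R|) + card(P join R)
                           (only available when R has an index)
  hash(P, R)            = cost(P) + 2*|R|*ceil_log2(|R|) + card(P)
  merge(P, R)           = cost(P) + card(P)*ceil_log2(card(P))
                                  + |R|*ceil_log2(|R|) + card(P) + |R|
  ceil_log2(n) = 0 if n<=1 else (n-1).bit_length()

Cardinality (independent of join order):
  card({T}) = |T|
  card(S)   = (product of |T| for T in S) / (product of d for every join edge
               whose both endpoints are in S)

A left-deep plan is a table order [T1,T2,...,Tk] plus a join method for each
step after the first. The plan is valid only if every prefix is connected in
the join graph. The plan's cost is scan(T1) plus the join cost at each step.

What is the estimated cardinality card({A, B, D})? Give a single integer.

8000

Tables in S: A(500), B(40), D(120)
Edges inside S: D-B(d=5), D-A(d=30), B-A(d=2)
numerator = 500 * 40 * 120 = 2400000
denominator = 5 * 30 * 2 = 300
card(S) = 2400000 / 300 = 8000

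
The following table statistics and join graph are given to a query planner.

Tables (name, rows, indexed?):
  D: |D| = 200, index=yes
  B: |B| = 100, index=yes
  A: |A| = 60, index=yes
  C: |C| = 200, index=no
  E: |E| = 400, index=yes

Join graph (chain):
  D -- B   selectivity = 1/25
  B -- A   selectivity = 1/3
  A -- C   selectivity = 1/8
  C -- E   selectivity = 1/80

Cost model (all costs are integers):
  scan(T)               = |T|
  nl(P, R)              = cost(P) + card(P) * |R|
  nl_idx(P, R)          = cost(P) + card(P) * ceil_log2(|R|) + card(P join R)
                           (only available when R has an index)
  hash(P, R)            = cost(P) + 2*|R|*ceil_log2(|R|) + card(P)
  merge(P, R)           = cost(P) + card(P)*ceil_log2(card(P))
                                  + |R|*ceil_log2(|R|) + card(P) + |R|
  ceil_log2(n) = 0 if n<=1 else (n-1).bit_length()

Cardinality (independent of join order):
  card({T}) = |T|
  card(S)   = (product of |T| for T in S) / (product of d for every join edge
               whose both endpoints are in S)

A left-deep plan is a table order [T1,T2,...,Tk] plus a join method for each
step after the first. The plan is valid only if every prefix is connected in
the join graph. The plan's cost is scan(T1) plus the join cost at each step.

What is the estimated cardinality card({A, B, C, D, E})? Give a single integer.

Tables in S: A(60), B(100), C(200), D(200), E(400)
Edges inside S: D-B(d=25), B-A(d=3), A-C(d=8), C-E(d=80)
numerator = 60 * 100 * 200 * 200 * 400 = 96000000000
denominator = 25 * 3 * 8 * 80 = 48000
card(S) = 96000000000 / 48000 = 2000000

2000000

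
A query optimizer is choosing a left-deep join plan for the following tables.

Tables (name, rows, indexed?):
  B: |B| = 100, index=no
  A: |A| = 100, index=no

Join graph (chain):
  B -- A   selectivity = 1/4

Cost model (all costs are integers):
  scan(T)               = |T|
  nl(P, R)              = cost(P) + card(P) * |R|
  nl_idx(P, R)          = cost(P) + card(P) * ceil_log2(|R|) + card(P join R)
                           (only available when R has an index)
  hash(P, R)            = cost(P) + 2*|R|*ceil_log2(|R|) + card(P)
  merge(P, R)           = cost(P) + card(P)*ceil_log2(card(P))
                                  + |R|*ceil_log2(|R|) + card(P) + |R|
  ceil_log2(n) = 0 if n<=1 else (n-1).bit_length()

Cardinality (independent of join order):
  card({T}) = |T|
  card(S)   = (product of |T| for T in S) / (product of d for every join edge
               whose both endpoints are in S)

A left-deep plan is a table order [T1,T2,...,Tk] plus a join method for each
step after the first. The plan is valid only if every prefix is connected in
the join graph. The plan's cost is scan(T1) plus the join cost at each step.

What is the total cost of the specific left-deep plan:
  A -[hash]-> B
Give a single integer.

step 1: scan A: cost=100, card=100
step 2: join B via hash
    card(P join B) = 100*100/(4) = 2500
    cost = 100 + 2*100*7 + 100 = 1600

1600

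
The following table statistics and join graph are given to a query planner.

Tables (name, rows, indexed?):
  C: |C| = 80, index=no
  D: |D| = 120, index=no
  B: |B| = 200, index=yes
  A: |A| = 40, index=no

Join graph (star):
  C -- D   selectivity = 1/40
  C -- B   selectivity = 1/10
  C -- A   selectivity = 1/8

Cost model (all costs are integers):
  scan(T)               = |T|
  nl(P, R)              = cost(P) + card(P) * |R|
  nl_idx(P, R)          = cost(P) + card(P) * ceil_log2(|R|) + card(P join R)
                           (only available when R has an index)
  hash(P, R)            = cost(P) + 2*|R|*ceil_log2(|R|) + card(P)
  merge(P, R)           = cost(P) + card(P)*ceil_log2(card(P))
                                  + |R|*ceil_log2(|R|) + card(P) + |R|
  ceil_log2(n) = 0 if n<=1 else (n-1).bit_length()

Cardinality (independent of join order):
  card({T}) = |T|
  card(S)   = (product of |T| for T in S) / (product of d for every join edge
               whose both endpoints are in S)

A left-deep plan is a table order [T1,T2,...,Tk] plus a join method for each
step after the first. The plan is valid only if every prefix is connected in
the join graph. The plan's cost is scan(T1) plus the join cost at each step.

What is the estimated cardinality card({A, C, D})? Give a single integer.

Tables in S: A(40), C(80), D(120)
Edges inside S: C-D(d=40), C-A(d=8)
numerator = 40 * 80 * 120 = 384000
denominator = 40 * 8 = 320
card(S) = 384000 / 320 = 1200

1200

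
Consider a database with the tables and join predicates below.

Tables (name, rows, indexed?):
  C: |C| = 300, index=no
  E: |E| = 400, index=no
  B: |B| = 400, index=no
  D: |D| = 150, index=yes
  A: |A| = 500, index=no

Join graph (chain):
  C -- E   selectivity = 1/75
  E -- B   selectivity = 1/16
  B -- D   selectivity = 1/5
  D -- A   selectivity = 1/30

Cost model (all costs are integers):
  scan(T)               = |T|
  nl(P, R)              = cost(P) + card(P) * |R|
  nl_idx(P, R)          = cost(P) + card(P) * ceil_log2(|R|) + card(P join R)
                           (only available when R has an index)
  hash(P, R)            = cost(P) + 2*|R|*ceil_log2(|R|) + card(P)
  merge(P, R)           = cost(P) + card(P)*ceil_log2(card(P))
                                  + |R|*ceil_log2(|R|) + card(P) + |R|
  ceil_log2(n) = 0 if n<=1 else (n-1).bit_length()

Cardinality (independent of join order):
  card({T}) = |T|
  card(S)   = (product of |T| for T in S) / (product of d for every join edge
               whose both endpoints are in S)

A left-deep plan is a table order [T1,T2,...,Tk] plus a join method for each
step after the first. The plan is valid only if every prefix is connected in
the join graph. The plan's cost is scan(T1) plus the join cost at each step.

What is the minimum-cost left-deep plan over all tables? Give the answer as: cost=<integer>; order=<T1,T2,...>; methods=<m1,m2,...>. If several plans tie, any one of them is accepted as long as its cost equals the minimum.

cost=1266400; order=E,C,B,D,A; methods=hash,hash,hash,hash

Selinger DP (subsets sized 1..n):
  {C}: scan cost=300, card=300
  {E}: scan cost=400, card=400
  {B}: scan cost=400, card=400
  {D}: scan cost=150, card=150
  {A}: scan cost=500, card=500
  {CE}: card=1600; try (C,hash)→6200, (E,merge)→7300, (C,merge)→7400, (E,hash)→7800, (E,nl)→120300, (C,nl)→120400; best=6200 via (C,hash)
  {BE}: card=10000; try (E,hash)→8000, (B,hash)→8000, (E,merge)→8400, (B,merge)→8400, (E,nl)→160400, (B,nl)→160400; best=8000 via (E,hash)
  {BD}: card=12000; try (D,hash)→3200, (B,merge)→5500, (D,merge)→5750, (B,hash)→7500, (D,nl_idx)→15600, (B,nl)→60150 …(+1); best=3200 via (D,hash)
  {AD}: card=2500; try (D,hash)→3400, (A,merge)→6500, (D,merge)→6850, (D,nl_idx)→7000, (A,hash)→9300, (A,nl)→75150 …(+1); best=3400 via (D,hash)
  {BCE}: card=40000; try (B,hash)→15000, (C,hash)→23400, (B,merge)→29400, (C,merge)→161000, (B,nl)→646200, (C,nl)→3008000; best=15000 via (B,hash)
  {BDE}: card=300000; try (D,hash)→20400, (E,hash)→22400, (D,merge)→159350, (E,merge)→187200, (D,nl_idx)→388000, (D,nl)→1508000 …(+1); best=20400 via (D,hash)
  {ABD}: card=200000; try (B,hash)→13100, (A,hash)→24200, (B,merge)→39900, (A,merge)→188200, (B,nl)→1003400, (A,nl)→6003200; best=13100 via (B,hash)
  {BCDE}: card=1200000; try (D,hash)→57400, (C,hash)→325800, (D,merge)→696350, (D,nl_idx)→1535000, (D,nl)→6015000, (C,merge)→6023400 …(+1); best=57400 via (D,hash)
  {ABDE}: card=5000000; try (E,hash)→220300, (A,hash)→329400, (E,merge)→3817100, (A,merge)→6025400, (E,nl)→80013100, (A,nl)→150020400; best=220300 via (E,hash)
  {ABCDE}: card=20000000; try (A,hash)→1266400, (C,hash)→5225700, (A,merge)→26462400, (C,merge)→120223300, (A,nl)→600057400, (C,nl)→1500220300; best=1266400 via (A,hash)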